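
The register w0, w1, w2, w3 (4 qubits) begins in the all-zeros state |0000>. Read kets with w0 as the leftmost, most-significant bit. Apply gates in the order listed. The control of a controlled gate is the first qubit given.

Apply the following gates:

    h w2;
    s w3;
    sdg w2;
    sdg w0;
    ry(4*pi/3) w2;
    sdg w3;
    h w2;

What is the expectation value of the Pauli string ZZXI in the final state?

The observable ZZXI averages to 0.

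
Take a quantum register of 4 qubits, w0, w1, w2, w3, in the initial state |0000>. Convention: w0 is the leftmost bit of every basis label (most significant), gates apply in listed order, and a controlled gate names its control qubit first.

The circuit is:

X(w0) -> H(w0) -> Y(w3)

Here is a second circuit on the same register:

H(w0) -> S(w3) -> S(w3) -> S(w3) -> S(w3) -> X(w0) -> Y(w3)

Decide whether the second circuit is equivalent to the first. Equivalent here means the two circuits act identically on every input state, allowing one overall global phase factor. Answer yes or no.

No — the two circuits implement different unitaries, even allowing a global phase.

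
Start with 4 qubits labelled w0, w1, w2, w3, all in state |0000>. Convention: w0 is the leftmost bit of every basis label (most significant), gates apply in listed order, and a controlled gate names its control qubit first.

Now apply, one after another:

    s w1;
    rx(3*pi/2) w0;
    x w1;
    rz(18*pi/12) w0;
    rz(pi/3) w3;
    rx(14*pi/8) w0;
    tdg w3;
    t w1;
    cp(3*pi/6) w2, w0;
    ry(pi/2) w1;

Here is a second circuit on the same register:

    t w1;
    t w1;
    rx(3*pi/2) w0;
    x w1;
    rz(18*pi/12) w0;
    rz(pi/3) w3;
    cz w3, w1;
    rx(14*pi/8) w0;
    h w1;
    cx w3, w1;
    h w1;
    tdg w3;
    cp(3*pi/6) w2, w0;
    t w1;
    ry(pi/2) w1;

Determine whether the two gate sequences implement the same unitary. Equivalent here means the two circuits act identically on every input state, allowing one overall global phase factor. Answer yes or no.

Yes — the two circuits implement the same unitary up to a global phase.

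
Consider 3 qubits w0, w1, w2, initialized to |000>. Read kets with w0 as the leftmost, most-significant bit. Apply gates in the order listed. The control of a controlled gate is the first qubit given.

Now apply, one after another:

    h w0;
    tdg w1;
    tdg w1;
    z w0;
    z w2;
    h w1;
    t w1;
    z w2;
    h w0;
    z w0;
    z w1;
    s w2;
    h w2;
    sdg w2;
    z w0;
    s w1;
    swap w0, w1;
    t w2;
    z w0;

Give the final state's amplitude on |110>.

The amplitude on |110> is exp(3*I*pi/4)/2.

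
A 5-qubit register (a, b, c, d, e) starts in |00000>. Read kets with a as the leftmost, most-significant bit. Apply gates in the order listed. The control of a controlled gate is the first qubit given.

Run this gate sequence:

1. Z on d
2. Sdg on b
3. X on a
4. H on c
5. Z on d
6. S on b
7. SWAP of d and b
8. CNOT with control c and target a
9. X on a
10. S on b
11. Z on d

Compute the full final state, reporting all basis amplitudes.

The resulting statevector has amplitude sqrt(2)/2 on |00000>, sqrt(2)/2 on |10100>, and 0 on every other basis state.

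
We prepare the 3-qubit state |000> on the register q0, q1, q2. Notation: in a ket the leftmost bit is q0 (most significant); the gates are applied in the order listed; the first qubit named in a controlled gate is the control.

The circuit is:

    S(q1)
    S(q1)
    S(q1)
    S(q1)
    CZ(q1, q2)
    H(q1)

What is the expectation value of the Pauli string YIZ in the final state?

The expectation value of YIZ is 0. Key observation: steps 1-4 multiply out to the identity, so the circuit reduces to the remaining gates.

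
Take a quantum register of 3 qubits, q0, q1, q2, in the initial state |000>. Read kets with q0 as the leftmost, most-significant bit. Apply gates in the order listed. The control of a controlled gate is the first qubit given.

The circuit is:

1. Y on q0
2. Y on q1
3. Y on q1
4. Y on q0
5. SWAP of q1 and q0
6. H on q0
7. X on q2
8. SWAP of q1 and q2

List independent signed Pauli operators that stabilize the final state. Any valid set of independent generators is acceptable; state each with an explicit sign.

The final state is stabilized by the group generated by +XII, -IZI, +IIZ; other independent generating sets are equally valid. Key observation: the block from step 1 through step 4 cancels to the identity and can be dropped.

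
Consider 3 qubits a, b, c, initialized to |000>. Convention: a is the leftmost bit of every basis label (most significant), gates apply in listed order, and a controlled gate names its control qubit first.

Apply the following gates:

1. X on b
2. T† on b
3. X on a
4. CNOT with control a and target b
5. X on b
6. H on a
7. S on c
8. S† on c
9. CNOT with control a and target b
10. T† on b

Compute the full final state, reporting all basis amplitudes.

The final amplitudes are -sqrt(2)*I/2 on |010>, sqrt(2)*exp(3*I*pi/4)/2 on |100>, and 0 on every other basis state. Key observation: steps 7-8 multiply out to the identity, so the circuit reduces to the remaining gates.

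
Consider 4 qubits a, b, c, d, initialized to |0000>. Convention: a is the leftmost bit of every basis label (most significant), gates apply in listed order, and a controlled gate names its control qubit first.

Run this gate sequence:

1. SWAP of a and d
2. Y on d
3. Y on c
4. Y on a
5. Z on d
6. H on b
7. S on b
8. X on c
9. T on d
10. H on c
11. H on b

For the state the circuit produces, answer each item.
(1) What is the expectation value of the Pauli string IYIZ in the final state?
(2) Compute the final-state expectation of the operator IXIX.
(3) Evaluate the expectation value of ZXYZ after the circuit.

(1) In the final state, IYIZ has expectation 1.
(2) The expectation value of IXIX is 0.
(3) The observable ZXYZ averages to 0.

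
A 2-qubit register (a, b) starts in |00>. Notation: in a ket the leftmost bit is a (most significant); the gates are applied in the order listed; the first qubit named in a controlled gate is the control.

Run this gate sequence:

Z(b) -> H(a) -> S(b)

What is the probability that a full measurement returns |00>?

The probability of measuring |00> is 1/2.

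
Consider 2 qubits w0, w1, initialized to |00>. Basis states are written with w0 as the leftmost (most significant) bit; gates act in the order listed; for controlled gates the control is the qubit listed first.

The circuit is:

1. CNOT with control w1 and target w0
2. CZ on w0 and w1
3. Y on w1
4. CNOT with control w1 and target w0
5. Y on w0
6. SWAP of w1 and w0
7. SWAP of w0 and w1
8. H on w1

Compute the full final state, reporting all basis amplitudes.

After the circuit, the state carries amplitude sqrt(2)/2 on |00>, -sqrt(2)/2 on |01>, 0 on |10>, 0 on |11>.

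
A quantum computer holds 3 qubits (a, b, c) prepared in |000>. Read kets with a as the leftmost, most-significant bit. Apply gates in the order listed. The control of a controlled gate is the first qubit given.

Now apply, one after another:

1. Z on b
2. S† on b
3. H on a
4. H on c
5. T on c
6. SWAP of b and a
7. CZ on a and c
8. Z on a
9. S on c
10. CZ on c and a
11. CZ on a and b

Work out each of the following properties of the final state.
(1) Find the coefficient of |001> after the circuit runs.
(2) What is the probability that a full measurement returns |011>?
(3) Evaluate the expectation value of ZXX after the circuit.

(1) The final state's coefficient on |001> equals exp(3*I*pi/4)/2.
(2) A full measurement returns |011> with probability 1/4.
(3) The expectation value of ZXX is -sqrt(2)/2.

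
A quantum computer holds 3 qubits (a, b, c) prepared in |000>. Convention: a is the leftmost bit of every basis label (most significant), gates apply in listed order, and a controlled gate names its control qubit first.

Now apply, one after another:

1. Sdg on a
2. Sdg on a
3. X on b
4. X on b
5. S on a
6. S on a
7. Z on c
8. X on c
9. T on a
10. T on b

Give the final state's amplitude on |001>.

The amplitude on |001> is 1. Key observation: the block from step 1 through step 6 cancels to the identity and can be dropped.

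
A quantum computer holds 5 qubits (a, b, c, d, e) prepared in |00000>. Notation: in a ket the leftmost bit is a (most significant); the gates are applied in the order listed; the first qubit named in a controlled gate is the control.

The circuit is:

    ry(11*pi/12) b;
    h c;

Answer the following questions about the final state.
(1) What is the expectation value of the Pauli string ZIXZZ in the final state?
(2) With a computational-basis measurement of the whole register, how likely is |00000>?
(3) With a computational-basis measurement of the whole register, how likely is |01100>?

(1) The expectation value of ZIXZZ is 1.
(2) Outcome |00000> occurs with probability -sqrt(6)/16 - sqrt(2)/16 + 1/4.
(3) A full measurement returns |01100> with probability sqrt(2)/16 + sqrt(6)/16 + 1/4.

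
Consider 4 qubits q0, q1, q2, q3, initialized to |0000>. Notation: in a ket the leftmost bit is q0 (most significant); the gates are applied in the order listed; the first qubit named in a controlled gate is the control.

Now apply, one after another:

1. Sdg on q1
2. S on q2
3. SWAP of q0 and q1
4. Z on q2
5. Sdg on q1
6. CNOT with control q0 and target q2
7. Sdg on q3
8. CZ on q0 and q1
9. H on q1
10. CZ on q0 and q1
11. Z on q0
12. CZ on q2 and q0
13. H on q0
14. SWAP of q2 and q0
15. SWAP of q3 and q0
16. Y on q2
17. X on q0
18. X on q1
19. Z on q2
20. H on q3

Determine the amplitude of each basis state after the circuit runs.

The final amplitudes are 0 on |0000>, 0 on |0001>, 0 on |0010>, 0 on |0011>, 0 on |0100>, 0 on |0101>, 0 on |0110>, 0 on |0111>, -sqrt(2)*I/4 on |1000>, -sqrt(2)*I/4 on |1001>, -sqrt(2)*I/4 on |1010>, -sqrt(2)*I/4 on |1011>, -sqrt(2)*I/4 on |1100>, -sqrt(2)*I/4 on |1101>, -sqrt(2)*I/4 on |1110>, -sqrt(2)*I/4 on |1111>.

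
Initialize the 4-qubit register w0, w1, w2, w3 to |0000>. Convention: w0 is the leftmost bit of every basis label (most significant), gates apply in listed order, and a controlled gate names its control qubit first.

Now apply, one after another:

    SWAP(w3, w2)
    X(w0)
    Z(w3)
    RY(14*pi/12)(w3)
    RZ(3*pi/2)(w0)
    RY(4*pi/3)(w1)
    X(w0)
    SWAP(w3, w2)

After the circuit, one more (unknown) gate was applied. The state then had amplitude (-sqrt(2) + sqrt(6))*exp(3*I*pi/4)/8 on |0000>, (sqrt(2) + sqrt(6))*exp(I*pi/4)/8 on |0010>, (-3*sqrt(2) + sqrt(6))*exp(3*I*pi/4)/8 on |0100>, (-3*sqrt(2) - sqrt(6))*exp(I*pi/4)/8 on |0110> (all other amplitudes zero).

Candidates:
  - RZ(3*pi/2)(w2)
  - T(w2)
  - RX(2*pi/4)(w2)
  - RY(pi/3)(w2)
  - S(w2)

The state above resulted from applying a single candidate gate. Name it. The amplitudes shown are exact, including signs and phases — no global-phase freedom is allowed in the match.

The unique candidate consistent with the amplitudes is S(w2).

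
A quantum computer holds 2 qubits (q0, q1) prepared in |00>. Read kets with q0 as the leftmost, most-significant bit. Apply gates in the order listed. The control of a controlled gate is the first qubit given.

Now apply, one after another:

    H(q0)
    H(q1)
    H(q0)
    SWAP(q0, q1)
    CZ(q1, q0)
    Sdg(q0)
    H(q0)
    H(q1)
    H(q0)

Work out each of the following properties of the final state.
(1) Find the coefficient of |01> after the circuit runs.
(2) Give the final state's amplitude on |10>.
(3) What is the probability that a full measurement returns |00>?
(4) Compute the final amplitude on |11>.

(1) The amplitude on |01> is 1/2.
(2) The amplitude on |10> is -I/2.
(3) A full measurement returns |00> with probability 1/4.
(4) The final state's coefficient on |11> equals -I/2.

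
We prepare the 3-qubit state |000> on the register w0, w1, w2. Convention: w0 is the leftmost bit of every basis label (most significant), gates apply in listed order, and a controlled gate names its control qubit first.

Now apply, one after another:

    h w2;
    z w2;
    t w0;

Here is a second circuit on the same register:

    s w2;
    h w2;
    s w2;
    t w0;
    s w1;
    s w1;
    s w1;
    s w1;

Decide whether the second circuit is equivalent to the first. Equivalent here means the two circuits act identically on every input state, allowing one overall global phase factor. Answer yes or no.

No, they are not equivalent — no single phase factor reconciles the two unitaries.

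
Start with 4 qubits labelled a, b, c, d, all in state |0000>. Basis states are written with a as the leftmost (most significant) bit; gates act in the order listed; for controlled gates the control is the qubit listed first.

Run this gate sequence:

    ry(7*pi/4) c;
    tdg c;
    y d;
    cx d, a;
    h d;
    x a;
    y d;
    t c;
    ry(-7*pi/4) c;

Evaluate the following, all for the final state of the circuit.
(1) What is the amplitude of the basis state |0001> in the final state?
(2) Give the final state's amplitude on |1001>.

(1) The final state's coefficient on |0001> equals -sqrt(2)/2.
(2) The amplitude on |1001> is 0.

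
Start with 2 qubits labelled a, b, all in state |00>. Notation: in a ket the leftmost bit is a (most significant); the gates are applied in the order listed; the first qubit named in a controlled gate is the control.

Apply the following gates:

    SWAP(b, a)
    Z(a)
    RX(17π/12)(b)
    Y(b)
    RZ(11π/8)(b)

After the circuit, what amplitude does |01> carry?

|01> carries amplitude I*sqrt(1/2 - sqrt(2)/4)*exp(11*I*pi/16)/2 - sqrt(3)*I*sqrt(sqrt(2)/4 + 1/2)*exp(11*I*pi/16)/2 in the final state.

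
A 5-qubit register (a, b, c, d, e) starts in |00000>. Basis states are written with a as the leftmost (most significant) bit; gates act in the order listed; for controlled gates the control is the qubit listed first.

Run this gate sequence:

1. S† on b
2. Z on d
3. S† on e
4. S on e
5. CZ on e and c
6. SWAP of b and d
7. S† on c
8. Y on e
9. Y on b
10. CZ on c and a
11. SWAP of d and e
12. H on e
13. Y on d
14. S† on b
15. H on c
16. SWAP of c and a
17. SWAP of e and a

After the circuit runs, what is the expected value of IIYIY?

In the final state, IIYIY has expectation 0.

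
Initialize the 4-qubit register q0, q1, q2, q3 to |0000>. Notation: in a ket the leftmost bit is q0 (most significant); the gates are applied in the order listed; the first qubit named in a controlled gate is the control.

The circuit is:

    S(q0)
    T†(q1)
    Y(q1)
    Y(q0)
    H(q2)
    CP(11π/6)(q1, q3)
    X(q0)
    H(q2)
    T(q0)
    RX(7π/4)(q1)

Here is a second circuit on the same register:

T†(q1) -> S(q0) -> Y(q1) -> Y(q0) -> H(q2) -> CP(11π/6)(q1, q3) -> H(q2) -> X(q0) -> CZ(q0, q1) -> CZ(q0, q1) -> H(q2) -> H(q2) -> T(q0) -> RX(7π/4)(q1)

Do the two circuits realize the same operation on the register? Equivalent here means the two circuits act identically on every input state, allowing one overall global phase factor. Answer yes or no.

Yes — the two circuits implement the same unitary up to a global phase.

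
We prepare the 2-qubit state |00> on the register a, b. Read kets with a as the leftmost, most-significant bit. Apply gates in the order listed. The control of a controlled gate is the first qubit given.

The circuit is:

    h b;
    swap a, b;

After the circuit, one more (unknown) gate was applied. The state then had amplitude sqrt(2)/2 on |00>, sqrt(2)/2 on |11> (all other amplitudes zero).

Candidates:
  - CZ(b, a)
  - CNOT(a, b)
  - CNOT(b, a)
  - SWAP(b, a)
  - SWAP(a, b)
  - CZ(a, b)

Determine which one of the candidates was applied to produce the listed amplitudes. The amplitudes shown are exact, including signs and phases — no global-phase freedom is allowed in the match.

The unique candidate consistent with the amplitudes is CNOT(a, b).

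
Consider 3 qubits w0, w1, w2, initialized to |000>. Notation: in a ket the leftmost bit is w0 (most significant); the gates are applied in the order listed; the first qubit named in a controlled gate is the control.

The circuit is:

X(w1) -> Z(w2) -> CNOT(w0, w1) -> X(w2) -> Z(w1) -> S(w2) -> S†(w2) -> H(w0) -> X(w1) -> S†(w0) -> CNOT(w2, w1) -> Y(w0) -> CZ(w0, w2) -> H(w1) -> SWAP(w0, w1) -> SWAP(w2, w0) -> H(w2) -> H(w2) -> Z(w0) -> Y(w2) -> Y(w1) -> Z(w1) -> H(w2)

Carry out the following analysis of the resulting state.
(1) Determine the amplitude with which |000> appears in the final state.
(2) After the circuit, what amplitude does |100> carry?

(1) The final state's coefficient on |000> equals 0.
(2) The amplitude on |100> is -sqrt(2)*I/2.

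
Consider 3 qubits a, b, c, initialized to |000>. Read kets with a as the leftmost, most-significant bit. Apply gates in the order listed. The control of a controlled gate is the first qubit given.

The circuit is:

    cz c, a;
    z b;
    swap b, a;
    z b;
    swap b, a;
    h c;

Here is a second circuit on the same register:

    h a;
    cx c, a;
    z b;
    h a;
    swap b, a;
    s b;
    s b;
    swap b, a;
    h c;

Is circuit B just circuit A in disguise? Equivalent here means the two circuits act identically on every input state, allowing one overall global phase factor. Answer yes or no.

Yes: on every input state the two circuits agree up to one overall phase factor.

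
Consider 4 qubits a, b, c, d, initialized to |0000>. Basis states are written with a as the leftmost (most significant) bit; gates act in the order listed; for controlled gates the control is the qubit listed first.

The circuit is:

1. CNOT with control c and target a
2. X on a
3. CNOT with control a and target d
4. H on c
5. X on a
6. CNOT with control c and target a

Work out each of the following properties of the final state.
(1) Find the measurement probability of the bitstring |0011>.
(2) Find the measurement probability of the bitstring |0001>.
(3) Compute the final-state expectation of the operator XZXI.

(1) A full measurement returns |0011> with probability 0.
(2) The probability of measuring |0001> is 1/2.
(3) In the final state, XZXI has expectation 1.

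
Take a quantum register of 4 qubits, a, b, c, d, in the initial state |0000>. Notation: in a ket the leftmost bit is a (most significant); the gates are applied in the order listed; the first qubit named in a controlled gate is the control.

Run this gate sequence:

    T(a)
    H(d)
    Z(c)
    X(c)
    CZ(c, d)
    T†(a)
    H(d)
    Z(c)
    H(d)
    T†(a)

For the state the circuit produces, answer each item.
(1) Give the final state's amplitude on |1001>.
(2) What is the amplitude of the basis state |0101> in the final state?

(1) |1001> carries amplitude 0 in the final state.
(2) The amplitude on |0101> is 0.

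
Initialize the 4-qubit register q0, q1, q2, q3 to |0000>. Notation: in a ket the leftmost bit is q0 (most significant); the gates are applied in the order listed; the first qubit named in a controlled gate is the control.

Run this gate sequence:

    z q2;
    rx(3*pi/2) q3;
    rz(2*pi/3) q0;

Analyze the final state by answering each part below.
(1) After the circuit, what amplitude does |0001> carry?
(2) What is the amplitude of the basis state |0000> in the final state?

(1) |0001> carries amplitude -sqrt(2)*exp(I*pi/6)/2 in the final state.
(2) The amplitude on |0000> is sqrt(2)*exp(2*I*pi/3)/2.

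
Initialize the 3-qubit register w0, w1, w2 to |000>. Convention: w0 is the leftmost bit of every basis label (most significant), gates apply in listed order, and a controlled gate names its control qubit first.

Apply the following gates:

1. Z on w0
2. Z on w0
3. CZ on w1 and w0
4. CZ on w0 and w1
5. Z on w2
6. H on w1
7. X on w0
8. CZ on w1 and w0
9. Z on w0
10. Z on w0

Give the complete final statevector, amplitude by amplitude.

After the circuit, the state carries amplitude sqrt(2)/2 on |100>, -sqrt(2)/2 on |110>, and 0 on every other basis state.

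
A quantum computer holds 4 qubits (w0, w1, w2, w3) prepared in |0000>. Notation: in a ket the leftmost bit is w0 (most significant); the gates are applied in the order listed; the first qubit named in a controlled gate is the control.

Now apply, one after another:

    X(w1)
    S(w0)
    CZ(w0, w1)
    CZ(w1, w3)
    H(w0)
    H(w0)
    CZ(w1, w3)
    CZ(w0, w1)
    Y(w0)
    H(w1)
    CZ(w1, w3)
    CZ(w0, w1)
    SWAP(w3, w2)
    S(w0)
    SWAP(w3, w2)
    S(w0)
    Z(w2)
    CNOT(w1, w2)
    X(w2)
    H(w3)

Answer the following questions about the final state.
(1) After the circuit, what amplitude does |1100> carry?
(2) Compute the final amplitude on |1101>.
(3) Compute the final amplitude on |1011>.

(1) The final state's coefficient on |1100> equals -I/2. Key observation: the block from step 3 through step 8 cancels to the identity and can be dropped.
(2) The final state's coefficient on |1101> equals -I/2.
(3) The amplitude on |1011> is -I/2.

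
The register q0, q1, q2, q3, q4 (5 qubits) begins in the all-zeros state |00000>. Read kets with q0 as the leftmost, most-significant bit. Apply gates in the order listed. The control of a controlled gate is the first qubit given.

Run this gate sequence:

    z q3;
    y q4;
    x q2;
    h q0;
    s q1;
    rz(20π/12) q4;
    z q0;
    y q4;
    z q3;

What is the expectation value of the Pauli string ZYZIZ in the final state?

The expectation value of ZYZIZ is 0.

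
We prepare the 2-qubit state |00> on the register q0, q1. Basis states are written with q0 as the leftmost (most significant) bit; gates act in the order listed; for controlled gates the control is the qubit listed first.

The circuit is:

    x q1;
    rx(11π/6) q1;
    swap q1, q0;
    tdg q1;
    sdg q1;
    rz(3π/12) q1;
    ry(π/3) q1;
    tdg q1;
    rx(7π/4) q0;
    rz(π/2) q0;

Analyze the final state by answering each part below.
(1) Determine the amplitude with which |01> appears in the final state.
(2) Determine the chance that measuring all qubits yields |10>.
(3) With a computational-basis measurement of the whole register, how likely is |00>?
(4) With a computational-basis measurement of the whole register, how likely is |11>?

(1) The amplitude on |01> is (-sqrt(6*sqrt(2) + 12)/16 - sqrt(12 - 6*sqrt(2))/16 - sqrt(4 - 2*sqrt(2))/16 + sqrt(2*sqrt(2) + 4)/16)*exp(7*I*pi/8).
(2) The probability of measuring |10> is -3*sqrt(2)/32 + 3*sqrt(6)/32 + 3/8.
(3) The probability of measuring |00> is -3*sqrt(6)/32 + 3*sqrt(2)/32 + 3/8.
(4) A full measurement returns |11> with probability -sqrt(2)/32 + sqrt(6)/32 + 1/8.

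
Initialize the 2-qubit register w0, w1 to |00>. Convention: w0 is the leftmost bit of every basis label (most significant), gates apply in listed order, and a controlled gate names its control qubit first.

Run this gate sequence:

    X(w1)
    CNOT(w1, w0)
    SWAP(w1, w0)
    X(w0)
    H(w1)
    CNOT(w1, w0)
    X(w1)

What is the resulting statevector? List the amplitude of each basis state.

After the circuit, the state carries amplitude 0 on |00>, sqrt(2)/2 on |01>, -sqrt(2)/2 on |10>, 0 on |11>.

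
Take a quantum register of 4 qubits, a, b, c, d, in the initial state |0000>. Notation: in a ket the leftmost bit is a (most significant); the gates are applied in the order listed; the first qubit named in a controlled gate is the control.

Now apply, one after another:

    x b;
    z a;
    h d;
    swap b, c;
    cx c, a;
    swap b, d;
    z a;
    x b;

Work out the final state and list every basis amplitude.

The resulting statevector has amplitude -sqrt(2)/2 on |1010>, -sqrt(2)/2 on |1110>, and 0 on every other basis state.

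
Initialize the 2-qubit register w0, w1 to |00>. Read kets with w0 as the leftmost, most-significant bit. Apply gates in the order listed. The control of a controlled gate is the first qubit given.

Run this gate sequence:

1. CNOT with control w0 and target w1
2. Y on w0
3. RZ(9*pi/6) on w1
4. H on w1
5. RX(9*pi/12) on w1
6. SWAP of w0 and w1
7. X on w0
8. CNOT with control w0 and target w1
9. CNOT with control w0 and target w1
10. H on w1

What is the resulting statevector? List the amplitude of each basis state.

After the circuit, the state carries amplitude (-sqrt(sqrt(2) + 2) - I*sqrt(2 - sqrt(2)))*exp(I*pi/4)/4 on |00>, (sqrt(sqrt(2) + 2) + I*sqrt(2 - sqrt(2)))*exp(I*pi/4)/4 on |01>, (-sqrt(sqrt(2) + 2) - I*sqrt(2 - sqrt(2)))*exp(I*pi/4)/4 on |10>, (sqrt(sqrt(2) + 2) + I*sqrt(2 - sqrt(2)))*exp(I*pi/4)/4 on |11>.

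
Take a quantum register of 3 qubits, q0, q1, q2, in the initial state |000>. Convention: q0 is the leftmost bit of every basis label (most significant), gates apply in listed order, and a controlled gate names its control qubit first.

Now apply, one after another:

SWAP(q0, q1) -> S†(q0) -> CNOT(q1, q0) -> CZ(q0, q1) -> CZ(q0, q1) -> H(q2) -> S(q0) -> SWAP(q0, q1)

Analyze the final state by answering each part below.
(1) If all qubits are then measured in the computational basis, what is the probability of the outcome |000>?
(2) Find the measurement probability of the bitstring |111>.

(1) The probability of measuring |000> is 1/2.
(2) Outcome |111> occurs with probability 0.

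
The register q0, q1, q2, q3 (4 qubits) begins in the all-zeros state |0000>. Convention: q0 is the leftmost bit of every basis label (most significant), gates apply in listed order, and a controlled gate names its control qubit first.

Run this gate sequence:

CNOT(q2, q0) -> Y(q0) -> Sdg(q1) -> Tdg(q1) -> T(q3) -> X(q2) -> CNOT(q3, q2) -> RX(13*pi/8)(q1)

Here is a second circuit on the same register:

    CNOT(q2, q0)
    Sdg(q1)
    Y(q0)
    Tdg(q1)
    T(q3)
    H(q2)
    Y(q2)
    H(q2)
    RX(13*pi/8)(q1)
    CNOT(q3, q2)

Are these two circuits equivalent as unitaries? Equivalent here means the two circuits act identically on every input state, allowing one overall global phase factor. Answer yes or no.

No: there is an input state on which the two circuits produce genuinely different outputs (not merely differing by a phase).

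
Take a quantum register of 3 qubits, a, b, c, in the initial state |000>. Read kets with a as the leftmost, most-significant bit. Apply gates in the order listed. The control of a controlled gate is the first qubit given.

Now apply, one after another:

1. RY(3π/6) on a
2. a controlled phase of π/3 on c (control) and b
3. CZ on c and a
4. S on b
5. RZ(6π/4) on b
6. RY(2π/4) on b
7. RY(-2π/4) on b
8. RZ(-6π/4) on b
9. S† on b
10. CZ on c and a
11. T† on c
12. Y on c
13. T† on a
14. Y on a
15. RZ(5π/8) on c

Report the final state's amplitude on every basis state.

The resulting statevector has amplitude sqrt(2)*exp(I*pi/16)/2 on |001>, -sqrt(2)*exp(5*I*pi/16)/2 on |101>, and 0 on every other basis state. Key observation: steps 3-10 multiply out to the identity, so the circuit reduces to the remaining gates.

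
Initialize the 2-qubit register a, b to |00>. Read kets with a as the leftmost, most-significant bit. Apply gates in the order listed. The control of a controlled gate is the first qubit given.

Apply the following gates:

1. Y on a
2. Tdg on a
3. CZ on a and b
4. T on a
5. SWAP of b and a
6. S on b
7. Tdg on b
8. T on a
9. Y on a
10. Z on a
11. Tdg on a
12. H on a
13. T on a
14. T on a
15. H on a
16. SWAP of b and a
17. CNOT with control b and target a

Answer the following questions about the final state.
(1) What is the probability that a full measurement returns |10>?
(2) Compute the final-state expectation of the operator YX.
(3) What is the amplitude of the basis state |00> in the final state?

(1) Outcome |10> occurs with probability 1/2.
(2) The observable YX averages to -1.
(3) |00> carries amplitude 0 in the final state.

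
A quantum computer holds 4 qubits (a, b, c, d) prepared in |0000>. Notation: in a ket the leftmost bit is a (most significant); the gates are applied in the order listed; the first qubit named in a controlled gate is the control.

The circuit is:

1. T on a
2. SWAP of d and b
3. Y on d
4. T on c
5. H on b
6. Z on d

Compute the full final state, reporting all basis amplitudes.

The final amplitudes are -sqrt(2)*I/2 on |0001>, -sqrt(2)*I/2 on |0101>, and 0 on every other basis state.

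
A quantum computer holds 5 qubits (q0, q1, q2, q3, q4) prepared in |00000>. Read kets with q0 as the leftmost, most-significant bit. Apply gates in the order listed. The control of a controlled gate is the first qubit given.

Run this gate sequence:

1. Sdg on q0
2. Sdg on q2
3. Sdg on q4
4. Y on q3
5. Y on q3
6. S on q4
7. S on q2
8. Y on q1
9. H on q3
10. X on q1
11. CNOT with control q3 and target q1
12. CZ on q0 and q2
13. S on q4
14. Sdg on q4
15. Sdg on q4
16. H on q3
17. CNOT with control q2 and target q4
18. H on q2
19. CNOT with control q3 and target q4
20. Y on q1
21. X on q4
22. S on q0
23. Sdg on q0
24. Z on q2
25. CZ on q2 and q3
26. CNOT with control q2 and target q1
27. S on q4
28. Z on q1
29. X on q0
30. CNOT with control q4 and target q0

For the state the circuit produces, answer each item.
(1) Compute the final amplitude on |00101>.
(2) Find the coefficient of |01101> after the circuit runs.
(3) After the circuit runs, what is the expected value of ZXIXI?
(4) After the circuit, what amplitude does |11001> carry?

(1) The final state's coefficient on |00101> equals sqrt(2)*I/4.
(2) The amplitude on |01101> is sqrt(2)*I/4.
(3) In the final state, ZXIXI has expectation 0.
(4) The final state's coefficient on |11001> equals 0.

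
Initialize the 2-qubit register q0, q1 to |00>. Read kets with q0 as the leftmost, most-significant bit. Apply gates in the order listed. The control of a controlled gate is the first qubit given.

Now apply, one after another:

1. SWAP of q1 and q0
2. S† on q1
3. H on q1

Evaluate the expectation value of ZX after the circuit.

In the final state, ZX has expectation 1.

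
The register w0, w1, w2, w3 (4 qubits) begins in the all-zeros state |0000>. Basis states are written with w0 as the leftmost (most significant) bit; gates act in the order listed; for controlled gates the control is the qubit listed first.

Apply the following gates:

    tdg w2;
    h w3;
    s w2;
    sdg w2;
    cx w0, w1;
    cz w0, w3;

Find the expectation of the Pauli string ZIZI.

In the final state, ZIZI has expectation 1.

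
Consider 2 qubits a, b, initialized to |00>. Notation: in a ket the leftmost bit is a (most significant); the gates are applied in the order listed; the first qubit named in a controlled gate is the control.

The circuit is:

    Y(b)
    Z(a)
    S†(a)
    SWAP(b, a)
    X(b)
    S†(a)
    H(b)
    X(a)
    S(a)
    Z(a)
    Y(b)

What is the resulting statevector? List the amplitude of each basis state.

The resulting statevector has amplitude sqrt(2)*I/2 on |00>, sqrt(2)*I/2 on |01>, 0 on |10>, 0 on |11>.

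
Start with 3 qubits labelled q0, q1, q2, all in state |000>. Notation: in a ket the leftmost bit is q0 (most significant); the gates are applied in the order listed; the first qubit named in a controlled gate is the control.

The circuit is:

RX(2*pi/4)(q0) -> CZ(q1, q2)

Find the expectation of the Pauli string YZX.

The observable YZX averages to 0.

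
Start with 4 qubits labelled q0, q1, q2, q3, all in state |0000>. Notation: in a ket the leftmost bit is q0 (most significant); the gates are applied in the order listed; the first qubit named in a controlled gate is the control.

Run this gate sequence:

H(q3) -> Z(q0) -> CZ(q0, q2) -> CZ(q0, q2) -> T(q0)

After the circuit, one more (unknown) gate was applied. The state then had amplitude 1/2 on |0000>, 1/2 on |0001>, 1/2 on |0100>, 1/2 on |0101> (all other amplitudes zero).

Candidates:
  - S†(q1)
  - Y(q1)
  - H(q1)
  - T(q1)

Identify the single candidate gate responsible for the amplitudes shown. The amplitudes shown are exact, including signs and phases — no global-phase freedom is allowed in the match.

The applied gate was H(q1). Key observation: gates 3-4 undo each other exactly, leaving only the rest of the circuit to track.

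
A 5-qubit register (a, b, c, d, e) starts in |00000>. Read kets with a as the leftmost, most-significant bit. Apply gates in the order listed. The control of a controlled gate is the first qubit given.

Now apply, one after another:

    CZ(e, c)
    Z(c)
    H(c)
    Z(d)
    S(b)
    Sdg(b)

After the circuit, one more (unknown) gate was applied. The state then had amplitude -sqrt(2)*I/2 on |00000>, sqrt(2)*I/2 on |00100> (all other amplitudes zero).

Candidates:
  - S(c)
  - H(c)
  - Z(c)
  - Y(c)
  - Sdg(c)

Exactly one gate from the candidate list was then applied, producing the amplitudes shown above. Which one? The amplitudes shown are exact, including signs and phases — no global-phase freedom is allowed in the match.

The unique candidate consistent with the amplitudes is Y(c).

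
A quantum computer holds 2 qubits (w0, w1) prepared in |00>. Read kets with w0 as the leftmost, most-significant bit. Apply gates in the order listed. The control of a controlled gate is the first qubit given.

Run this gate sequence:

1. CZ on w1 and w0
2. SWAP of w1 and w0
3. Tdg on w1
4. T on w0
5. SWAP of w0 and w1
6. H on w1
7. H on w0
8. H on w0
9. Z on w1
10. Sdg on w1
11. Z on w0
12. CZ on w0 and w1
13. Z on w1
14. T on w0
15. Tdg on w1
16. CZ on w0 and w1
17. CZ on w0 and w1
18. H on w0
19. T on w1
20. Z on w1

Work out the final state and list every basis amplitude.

The final amplitudes are 1/2 on |00>, I/2 on |01>, 1/2 on |10>, I/2 on |11>. Key observation: steps 7-8 multiply out to the identity, so the circuit reduces to the remaining gates.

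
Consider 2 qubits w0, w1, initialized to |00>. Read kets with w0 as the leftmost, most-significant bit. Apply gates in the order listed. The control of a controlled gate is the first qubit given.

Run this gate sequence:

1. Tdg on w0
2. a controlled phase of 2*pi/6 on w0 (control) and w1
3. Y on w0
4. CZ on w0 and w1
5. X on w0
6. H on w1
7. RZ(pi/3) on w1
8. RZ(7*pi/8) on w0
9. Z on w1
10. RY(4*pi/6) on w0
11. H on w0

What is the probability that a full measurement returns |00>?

Outcome |00> occurs with probability sqrt(3)/8 + 1/4.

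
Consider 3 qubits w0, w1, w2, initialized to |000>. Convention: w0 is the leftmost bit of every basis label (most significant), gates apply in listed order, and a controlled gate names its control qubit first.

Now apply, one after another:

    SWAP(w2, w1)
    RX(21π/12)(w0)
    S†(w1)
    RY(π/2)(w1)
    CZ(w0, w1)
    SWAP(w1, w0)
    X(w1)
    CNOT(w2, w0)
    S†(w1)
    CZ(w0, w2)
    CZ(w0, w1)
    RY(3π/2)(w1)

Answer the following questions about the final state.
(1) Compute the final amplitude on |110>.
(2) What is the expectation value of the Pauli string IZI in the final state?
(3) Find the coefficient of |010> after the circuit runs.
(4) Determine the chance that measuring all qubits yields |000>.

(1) The amplitude on |110> is I*sqrt(2 - sqrt(2))/4 + I*sqrt(sqrt(2) + 2)/4.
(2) In the final state, IZI has expectation -sqrt(2)/2.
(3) The amplitude on |010> is -I*sqrt(sqrt(2) + 2)/4 - I*sqrt(2 - sqrt(2))/4.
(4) A full measurement returns |000> with probability 1/4 - sqrt(2)/8.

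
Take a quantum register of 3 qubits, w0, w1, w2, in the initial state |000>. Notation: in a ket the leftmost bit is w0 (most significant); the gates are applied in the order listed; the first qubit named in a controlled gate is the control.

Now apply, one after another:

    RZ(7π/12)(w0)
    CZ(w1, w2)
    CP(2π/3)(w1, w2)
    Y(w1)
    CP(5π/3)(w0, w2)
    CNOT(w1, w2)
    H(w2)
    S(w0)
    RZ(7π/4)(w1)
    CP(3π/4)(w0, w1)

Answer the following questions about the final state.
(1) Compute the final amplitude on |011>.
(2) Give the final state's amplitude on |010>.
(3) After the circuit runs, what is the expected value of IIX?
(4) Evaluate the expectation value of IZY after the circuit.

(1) The final state's coefficient on |011> equals sqrt(2)*exp(I*pi/12)/2.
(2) The final state's coefficient on |010> equals -sqrt(2)*exp(I*pi/12)/2.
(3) The observable IIX averages to -1.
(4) The expectation value of IZY is 0.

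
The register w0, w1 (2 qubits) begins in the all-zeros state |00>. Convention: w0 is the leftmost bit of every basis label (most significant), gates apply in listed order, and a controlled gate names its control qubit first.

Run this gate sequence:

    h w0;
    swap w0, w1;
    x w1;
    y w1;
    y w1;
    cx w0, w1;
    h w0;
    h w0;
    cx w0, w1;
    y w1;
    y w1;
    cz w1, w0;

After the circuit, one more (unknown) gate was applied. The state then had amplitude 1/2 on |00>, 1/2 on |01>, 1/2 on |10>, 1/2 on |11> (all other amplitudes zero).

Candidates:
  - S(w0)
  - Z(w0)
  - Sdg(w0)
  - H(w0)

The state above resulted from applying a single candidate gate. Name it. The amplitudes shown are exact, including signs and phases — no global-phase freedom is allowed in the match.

It was H(w0) that produced the state shown. Key observation: gates 4-11 undo each other exactly, leaving only the rest of the circuit to track.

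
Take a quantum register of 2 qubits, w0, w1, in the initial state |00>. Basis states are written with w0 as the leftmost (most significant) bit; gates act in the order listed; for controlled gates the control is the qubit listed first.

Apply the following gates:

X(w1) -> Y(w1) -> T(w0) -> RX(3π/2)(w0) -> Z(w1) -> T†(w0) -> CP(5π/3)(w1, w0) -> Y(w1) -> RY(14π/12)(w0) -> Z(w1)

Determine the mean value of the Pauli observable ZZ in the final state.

The observable ZZ averages to -sqrt(2)/4.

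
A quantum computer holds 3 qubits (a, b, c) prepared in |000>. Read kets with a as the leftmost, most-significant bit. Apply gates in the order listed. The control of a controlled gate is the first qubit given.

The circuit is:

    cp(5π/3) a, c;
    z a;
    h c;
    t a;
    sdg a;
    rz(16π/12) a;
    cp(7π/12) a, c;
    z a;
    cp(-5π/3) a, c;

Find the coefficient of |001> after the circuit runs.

The amplitude on |001> is -sqrt(2)*exp(I*pi/3)/2.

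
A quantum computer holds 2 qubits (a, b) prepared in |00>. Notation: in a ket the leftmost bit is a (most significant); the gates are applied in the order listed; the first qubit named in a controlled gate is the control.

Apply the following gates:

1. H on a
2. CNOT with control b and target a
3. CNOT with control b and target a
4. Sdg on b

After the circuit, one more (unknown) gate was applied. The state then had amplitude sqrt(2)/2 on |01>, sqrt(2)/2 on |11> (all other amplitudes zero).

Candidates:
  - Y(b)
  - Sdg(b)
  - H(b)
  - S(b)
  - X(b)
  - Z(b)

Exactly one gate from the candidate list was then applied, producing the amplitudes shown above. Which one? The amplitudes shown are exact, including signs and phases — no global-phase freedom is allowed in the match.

The applied gate was X(b). Key observation: the block from step 2 through step 3 cancels to the identity and can be dropped.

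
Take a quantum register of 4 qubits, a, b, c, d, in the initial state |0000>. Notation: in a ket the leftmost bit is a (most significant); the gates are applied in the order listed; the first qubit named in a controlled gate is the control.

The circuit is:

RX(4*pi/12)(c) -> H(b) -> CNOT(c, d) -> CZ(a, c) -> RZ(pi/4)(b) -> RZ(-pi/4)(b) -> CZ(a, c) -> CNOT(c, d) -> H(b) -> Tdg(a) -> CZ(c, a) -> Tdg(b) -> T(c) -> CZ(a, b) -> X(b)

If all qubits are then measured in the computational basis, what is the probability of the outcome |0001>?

A full measurement returns |0001> with probability 0. Key observation: the block from step 2 through step 9 cancels to the identity and can be dropped.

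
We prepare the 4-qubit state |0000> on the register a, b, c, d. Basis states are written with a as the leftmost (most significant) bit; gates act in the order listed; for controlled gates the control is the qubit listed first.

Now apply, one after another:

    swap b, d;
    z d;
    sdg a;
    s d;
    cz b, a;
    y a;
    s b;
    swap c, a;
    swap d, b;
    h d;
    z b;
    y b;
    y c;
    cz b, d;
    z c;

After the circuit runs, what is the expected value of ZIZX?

The expectation value of ZIZX is -1.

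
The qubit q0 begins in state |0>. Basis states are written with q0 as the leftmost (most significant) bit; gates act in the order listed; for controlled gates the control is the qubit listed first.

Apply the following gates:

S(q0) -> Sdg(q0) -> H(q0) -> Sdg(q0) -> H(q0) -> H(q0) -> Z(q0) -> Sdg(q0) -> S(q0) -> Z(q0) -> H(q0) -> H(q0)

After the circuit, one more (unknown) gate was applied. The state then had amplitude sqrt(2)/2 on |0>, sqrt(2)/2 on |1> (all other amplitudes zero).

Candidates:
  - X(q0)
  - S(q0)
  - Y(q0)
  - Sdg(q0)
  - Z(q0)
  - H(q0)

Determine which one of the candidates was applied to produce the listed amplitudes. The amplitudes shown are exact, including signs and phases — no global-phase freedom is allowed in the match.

It was S(q0) that produced the state shown.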